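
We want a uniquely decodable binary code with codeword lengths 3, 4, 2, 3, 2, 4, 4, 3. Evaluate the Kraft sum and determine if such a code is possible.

1.0625; no

With common denominator 2^4 = 16: Σ 2^(−ℓᵢ) = 2/16 + 1/16 + 4/16 + 2/16 + 4/16 + 1/16 + 1/16 + 2/16 = 17/16 = 1.0625.
Kraft's inequality requires Σ ≤ 1; here Σ = 1.0625 > 1, so no such prefix code exists.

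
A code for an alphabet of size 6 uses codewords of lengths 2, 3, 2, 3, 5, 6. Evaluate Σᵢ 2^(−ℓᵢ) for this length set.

With common denominator 2^6 = 64: Σ 2^(−ℓᵢ) = 16/64 + 8/64 + 16/64 + 8/64 + 2/64 + 1/64 = 51/64 = 0.796875.

0.796875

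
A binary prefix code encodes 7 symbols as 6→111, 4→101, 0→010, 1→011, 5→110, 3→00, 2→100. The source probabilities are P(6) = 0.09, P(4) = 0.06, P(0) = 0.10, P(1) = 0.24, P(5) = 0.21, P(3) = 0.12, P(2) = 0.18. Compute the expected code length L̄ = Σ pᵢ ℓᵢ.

2.88 bits/symbol

L̄ = Σ pᵢ·ℓᵢ = 0.09·3 + 0.06·3 + 0.10·3 + 0.24·3 + 0.21·3 + 0.12·2 + 0.18·3 = 2.88 bits/symbol.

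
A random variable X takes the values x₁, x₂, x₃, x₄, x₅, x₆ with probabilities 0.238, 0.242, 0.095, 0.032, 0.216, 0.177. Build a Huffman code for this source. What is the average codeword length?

Repeatedly combine the two least-probable nodes; the expected code length is the sum of the merged weights.
merge 4/125 + 19/200 → 127/1000
merge 127/1000 + 177/1000 → 38/125
merge 27/125 + 119/500 → 227/500
merge 121/500 + 38/125 → 273/500
merge 227/500 + 273/500 → 1
L = 127/1000 + 38/125 + 227/500 + 273/500 + 1 = 2431/1000 = 2.431 bits/symbol.

2.431 bits/symbol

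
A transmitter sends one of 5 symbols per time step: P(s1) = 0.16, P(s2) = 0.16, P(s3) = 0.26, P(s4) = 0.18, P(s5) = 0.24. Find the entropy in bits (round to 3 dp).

2.291 bits

H = −Σ pᵢ log₂ pᵢ.
−0.16·log₂(0.16) = 0.4230
−0.16·log₂(0.16) = 0.4230
−0.26·log₂(0.26) = 0.5053
−0.18·log₂(0.18) = 0.4453
−0.24·log₂(0.24) = 0.4941
Sum ≈ 2.2908 → 2.291 bits.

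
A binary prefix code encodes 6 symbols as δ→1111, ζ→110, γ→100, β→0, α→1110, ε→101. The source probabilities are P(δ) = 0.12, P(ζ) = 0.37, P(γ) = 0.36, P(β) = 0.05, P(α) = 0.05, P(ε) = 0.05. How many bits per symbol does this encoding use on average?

L̄ = Σ pᵢ·ℓᵢ = 0.12·4 + 0.37·3 + 0.36·3 + 0.05·1 + 0.05·4 + 0.05·3 = 3.07 bits/symbol.

3.07 bits/symbol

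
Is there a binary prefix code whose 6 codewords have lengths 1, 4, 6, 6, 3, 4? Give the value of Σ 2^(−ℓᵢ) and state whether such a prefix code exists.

0.78125; yes

With common denominator 2^6 = 64: Σ 2^(−ℓᵢ) = 32/64 + 4/64 + 1/64 + 1/64 + 8/64 + 4/64 = 50/64 = 0.78125.
Kraft's inequality requires Σ ≤ 1; here Σ = 0.78125 ≤ 1, so such a prefix code exists.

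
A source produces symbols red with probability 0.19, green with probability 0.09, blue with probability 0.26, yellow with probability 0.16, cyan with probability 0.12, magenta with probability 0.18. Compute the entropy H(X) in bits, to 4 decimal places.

2.5086 bits

H = −Σ pᵢ log₂ pᵢ.
−0.19·log₂(0.19) = 0.4552
−0.09·log₂(0.09) = 0.3127
−0.26·log₂(0.26) = 0.5053
−0.16·log₂(0.16) = 0.4230
−0.12·log₂(0.12) = 0.3671
−0.18·log₂(0.18) = 0.4453
Sum ≈ 2.5086 → 2.5086 bits.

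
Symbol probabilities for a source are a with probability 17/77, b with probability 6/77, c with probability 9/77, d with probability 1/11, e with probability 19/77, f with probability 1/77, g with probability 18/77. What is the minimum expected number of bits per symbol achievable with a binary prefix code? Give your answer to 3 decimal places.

Repeatedly combine the two least-probable nodes; the expected code length is the sum of the merged weights.
merge 1/77 + 6/77 → 1/11
merge 1/11 + 1/11 → 2/11
merge 9/77 + 2/11 → 23/77
merge 17/77 + 18/77 → 5/11
merge 19/77 + 23/77 → 6/11
merge 5/11 + 6/11 → 1
L = 1/11 + 2/11 + 23/77 + 5/11 + 6/11 + 1 = 18/7 ≈ 2.571 bits/symbol.

2.571 bits/symbol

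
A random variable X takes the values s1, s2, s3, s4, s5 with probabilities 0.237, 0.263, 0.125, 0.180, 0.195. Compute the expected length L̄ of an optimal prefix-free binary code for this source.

2.305 bits/symbol

Repeatedly combine the two least-probable nodes; the expected code length is the sum of the merged weights.
merge 1/8 + 9/50 → 61/200
merge 39/200 + 237/1000 → 54/125
merge 263/1000 + 61/200 → 71/125
merge 54/125 + 71/125 → 1
L = 61/200 + 54/125 + 71/125 + 1 = 461/200 = 2.305 bits/symbol.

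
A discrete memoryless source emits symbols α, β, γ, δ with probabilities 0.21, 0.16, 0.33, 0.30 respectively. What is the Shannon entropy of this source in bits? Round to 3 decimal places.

H = −Σ pᵢ log₂ pᵢ.
−0.21·log₂(0.21) = 0.4728
−0.16·log₂(0.16) = 0.4230
−0.33·log₂(0.33) = 0.5278
−0.30·log₂(0.30) = 0.5211
Sum ≈ 1.9448 → 1.945 bits.

1.945 bits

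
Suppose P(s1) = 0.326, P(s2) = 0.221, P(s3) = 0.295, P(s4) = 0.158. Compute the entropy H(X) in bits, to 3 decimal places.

1.949 bits

H = −Σ pᵢ log₂ pᵢ.
−0.326·log₂(0.326) = 0.5272
−0.221·log₂(0.221) = 0.4813
−0.295·log₂(0.295) = 0.5196
−0.158·log₂(0.158) = 0.4206
Sum ≈ 1.9486 → 1.949 bits.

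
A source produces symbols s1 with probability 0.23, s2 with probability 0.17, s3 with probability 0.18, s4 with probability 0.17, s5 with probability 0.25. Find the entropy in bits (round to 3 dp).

H = −Σ pᵢ log₂ pᵢ.
−0.23·log₂(0.23) = 0.4877
−0.17·log₂(0.17) = 0.4346
−0.18·log₂(0.18) = 0.4453
−0.17·log₂(0.17) = 0.4346
−0.25·log₂(0.25) = 0.5000
Sum ≈ 2.3021 → 2.302 bits.

2.302 bits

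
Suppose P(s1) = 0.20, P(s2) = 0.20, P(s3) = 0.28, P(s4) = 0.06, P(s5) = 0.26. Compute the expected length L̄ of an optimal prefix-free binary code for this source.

Repeatedly combine the two least-probable nodes; the expected code length is the sum of the merged weights.
merge 3/50 + 1/5 → 13/50
merge 1/5 + 13/50 → 23/50
merge 13/50 + 7/25 → 27/50
merge 23/50 + 27/50 → 1
L = 13/50 + 23/50 + 27/50 + 1 = 113/50 = 2.26 bits/symbol.

2.26 bits/symbol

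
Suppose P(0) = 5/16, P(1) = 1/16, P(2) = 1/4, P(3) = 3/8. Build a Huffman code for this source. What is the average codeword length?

1.9375 bits/symbol

Repeatedly combine the two least-probable nodes; the expected code length is the sum of the merged weights.
merge 1/16 + 1/4 → 5/16
merge 5/16 + 5/16 → 5/8
merge 3/8 + 5/8 → 1
L = 5/16 + 5/8 + 1 = 31/16 = 1.9375 bits/symbol.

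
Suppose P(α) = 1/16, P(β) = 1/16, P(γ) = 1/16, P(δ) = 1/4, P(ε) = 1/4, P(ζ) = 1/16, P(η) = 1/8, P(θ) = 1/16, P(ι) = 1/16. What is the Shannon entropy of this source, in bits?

2.875 bits

Each probability is a power of 1/2, so log₂(1/p) is an integer.
H = Σ p·log₂(1/p) = 1/16·4 + 1/16·4 + 1/16·4 + 1/4·2 + 1/4·2 + 1/16·4 + 1/8·3 + 1/16·4 + 1/16·4 = 2.875 bits.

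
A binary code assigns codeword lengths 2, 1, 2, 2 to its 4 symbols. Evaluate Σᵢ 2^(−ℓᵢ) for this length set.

With common denominator 2^2 = 4: Σ 2^(−ℓᵢ) = 1/4 + 2/4 + 1/4 + 1/4 = 5/4 = 1.25.

1.25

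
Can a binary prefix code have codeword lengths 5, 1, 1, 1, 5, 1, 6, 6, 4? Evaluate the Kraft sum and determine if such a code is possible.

With common denominator 2^6 = 64: Σ 2^(−ℓᵢ) = 2/64 + 32/64 + 32/64 + 32/64 + 2/64 + 32/64 + 1/64 + 1/64 + 4/64 = 138/64 = 2.15625.
Kraft's inequality requires Σ ≤ 1; here Σ = 2.15625 > 1, so no such prefix code exists.

2.15625; no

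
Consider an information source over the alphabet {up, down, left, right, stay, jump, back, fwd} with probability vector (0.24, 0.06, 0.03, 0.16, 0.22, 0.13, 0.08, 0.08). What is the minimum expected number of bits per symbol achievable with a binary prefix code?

Repeatedly combine the two least-probable nodes; the expected code length is the sum of the merged weights.
merge 3/100 + 3/50 → 9/100
merge 2/25 + 2/25 → 4/25
merge 9/100 + 13/100 → 11/50
merge 4/25 + 4/25 → 8/25
merge 11/50 + 11/50 → 11/25
merge 6/25 + 8/25 → 14/25
merge 11/25 + 14/25 → 1
L = 9/100 + 4/25 + 11/50 + 8/25 + 11/25 + 14/25 + 1 = 279/100 = 2.79 bits/symbol.

2.79 bits/symbol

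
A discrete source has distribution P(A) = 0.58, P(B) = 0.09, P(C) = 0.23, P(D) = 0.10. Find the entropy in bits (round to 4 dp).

H = −Σ pᵢ log₂ pᵢ.
−0.58·log₂(0.58) = 0.4558
−0.09·log₂(0.09) = 0.3127
−0.23·log₂(0.23) = 0.4877
−0.10·log₂(0.10) = 0.3322
Sum ≈ 1.5883 → 1.5883 bits.

1.5883 bits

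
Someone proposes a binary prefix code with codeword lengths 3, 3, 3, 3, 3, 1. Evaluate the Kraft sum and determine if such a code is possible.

1.125; no

With common denominator 2^3 = 8: Σ 2^(−ℓᵢ) = 1/8 + 1/8 + 1/8 + 1/8 + 1/8 + 4/8 = 9/8 = 1.125.
Kraft's inequality requires Σ ≤ 1; here Σ = 1.125 > 1, so no such prefix code exists.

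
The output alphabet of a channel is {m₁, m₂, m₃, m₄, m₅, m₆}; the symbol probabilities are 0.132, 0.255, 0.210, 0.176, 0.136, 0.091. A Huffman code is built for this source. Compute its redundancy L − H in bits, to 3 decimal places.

0.027 bits

Entropy H = −Σ p log₂ p ≈ 2.5084 bits.
Huffman merges: 91/1000+33/250→223/1000; 17/125+22/125→39/125; 21/100+223/1000→433/1000; 51/200+39/125→567/1000; 433/1000+567/1000→1. L = 507/200 ≈ 2.5350.
L − H = 2.5350 − 2.5084 = 0.027 bits.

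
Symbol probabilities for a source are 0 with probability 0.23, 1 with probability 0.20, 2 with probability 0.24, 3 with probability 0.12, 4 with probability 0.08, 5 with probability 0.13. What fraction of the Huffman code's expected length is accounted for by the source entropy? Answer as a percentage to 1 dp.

Entropy H = −Σ p log₂ p ≈ 2.4874 bits.
Huffman merges: 2/25+3/25→1/5; 13/100+1/5→33/100; 1/5+23/100→43/100; 6/25+33/100→57/100; 43/100+57/100→1. L = 253/100 ≈ 2.5300.
Efficiency = H/L = 2.4874/2.5300 = 98.3%.

98.3%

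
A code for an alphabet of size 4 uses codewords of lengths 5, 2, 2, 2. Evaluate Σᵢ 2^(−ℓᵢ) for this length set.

With common denominator 2^5 = 32: Σ 2^(−ℓᵢ) = 1/32 + 8/32 + 8/32 + 8/32 = 25/32 = 0.78125.

0.78125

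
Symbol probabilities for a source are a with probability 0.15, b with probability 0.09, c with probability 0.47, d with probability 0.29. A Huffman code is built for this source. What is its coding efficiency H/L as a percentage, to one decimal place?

Entropy H = −Σ p log₂ p ≈ 1.7531 bits.
Huffman merges: 9/100+3/20→6/25; 6/25+29/100→53/100; 47/100+53/100→1. L = 177/100 ≈ 1.7700.
Efficiency = H/L = 1.7531/1.7700 = 99.0%.

99.0%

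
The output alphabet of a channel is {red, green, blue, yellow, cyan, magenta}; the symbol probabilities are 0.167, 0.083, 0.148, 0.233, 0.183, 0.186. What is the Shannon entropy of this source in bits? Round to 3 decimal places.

H = −Σ pᵢ log₂ pᵢ.
−0.167·log₂(0.167) = 0.4312
−0.083·log₂(0.083) = 0.2980
−0.148·log₂(0.148) = 0.4079
−0.233·log₂(0.233) = 0.4897
−0.183·log₂(0.183) = 0.4484
−0.186·log₂(0.186) = 0.4514
Sum ≈ 2.5266 → 2.527 bits.

2.527 bits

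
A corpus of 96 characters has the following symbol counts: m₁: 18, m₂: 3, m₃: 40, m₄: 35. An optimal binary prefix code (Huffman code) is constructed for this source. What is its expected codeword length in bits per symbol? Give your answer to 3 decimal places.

1.802 bits/symbol

Probabilities are the counts divided by 96.
Repeatedly combine the two least-probable nodes; the expected code length is the sum of the merged weights.
merge 1/32 + 3/16 → 7/32
merge 7/32 + 35/96 → 7/12
merge 5/12 + 7/12 → 1
L = 7/32 + 7/12 + 1 = 173/96 ≈ 1.802 bits/symbol.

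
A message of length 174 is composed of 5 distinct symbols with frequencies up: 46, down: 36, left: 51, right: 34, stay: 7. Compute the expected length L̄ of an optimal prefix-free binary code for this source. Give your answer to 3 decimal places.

2.236 bits/symbol

Probabilities are the counts divided by 174.
Repeatedly combine the two least-probable nodes; the expected code length is the sum of the merged weights.
merge 7/174 + 17/87 → 41/174
merge 6/29 + 41/174 → 77/174
merge 23/87 + 17/58 → 97/174
merge 77/174 + 97/174 → 1
L = 41/174 + 77/174 + 97/174 + 1 = 389/174 ≈ 2.236 bits/symbol.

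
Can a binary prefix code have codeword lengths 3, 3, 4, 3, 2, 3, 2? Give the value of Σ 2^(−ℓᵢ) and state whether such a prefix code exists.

1.0625; no

With common denominator 2^4 = 16: Σ 2^(−ℓᵢ) = 2/16 + 2/16 + 1/16 + 2/16 + 4/16 + 2/16 + 4/16 = 17/16 = 1.0625.
Kraft's inequality requires Σ ≤ 1; here Σ = 1.0625 > 1, so no such prefix code exists.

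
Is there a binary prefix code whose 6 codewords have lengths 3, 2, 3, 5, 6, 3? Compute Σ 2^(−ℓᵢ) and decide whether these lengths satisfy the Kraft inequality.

0.671875; yes

With common denominator 2^6 = 64: Σ 2^(−ℓᵢ) = 8/64 + 16/64 + 8/64 + 2/64 + 1/64 + 8/64 = 43/64 = 0.671875.
Kraft's inequality requires Σ ≤ 1; here Σ = 0.671875 ≤ 1, so such a prefix code exists.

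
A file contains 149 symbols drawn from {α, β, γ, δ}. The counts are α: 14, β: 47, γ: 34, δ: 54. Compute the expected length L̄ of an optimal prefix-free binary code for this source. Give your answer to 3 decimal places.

1.960 bits/symbol

Probabilities are the counts divided by 149.
Repeatedly combine the two least-probable nodes; the expected code length is the sum of the merged weights.
merge 14/149 + 34/149 → 48/149
merge 47/149 + 48/149 → 95/149
merge 54/149 + 95/149 → 1
L = 48/149 + 95/149 + 1 = 292/149 ≈ 1.960 bits/symbol.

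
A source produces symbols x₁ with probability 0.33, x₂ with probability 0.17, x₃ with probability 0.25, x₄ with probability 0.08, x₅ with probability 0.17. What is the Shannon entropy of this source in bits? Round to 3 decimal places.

H = −Σ pᵢ log₂ pᵢ.
−0.33·log₂(0.33) = 0.5278
−0.17·log₂(0.17) = 0.4346
−0.25·log₂(0.25) = 0.5000
−0.08·log₂(0.08) = 0.2915
−0.17·log₂(0.17) = 0.4346
Sum ≈ 2.1885 → 2.189 bits.

2.189 bits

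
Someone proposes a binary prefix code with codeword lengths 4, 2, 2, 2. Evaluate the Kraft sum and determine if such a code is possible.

0.8125; yes

With common denominator 2^4 = 16: Σ 2^(−ℓᵢ) = 1/16 + 4/16 + 4/16 + 4/16 = 13/16 = 0.8125.
Kraft's inequality requires Σ ≤ 1; here Σ = 0.8125 ≤ 1, so such a prefix code exists.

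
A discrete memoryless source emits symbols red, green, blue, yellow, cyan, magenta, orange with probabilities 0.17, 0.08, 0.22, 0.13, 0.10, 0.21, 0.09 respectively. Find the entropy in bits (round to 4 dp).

H = −Σ pᵢ log₂ pᵢ.
−0.17·log₂(0.17) = 0.4346
−0.08·log₂(0.08) = 0.2915
−0.22·log₂(0.22) = 0.4806
−0.13·log₂(0.13) = 0.3826
−0.10·log₂(0.10) = 0.3322
−0.21·log₂(0.21) = 0.4728
−0.09·log₂(0.09) = 0.3127
Sum ≈ 2.7070 → 2.7070 bits.

2.7070 bits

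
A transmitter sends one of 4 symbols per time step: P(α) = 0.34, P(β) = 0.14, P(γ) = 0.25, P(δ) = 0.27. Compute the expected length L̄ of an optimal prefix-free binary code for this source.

Repeatedly combine the two least-probable nodes; the expected code length is the sum of the merged weights.
merge 7/50 + 1/4 → 39/100
merge 27/100 + 17/50 → 61/100
merge 39/100 + 61/100 → 1
L = 39/100 + 61/100 + 1 = 2 bits/symbol.

2 bits/symbol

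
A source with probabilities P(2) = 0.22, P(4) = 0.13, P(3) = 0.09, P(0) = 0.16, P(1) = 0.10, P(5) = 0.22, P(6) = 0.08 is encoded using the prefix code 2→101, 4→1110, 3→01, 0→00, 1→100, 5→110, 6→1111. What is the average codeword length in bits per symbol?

L̄ = Σ pᵢ·ℓᵢ = 0.22·3 + 0.13·4 + 0.09·2 + 0.16·2 + 0.10·3 + 0.22·3 + 0.08·4 = 2.96 bits/symbol.

2.96 bits/symbol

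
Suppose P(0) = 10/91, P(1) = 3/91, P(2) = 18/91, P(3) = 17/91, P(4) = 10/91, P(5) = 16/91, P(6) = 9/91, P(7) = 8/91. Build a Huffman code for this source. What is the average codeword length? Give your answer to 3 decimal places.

Repeatedly combine the two least-probable nodes; the expected code length is the sum of the merged weights.
merge 3/91 + 8/91 → 11/91
merge 9/91 + 10/91 → 19/91
merge 10/91 + 11/91 → 3/13
merge 16/91 + 17/91 → 33/91
merge 18/91 + 19/91 → 37/91
merge 3/13 + 33/91 → 54/91
merge 37/91 + 54/91 → 1
L = 11/91 + 19/91 + 3/13 + 33/91 + 37/91 + 54/91 + 1 = 38/13 ≈ 2.923 bits/symbol.

2.923 bits/symbol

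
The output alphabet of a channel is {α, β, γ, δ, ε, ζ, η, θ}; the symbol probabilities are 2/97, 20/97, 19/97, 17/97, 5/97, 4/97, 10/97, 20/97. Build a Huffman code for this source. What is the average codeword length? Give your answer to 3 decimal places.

Repeatedly combine the two least-probable nodes; the expected code length is the sum of the merged weights.
merge 2/97 + 4/97 → 6/97
merge 5/97 + 6/97 → 11/97
merge 10/97 + 11/97 → 21/97
merge 17/97 + 19/97 → 36/97
merge 20/97 + 20/97 → 40/97
merge 21/97 + 36/97 → 57/97
merge 40/97 + 57/97 → 1
L = 6/97 + 11/97 + 21/97 + 36/97 + 40/97 + 57/97 + 1 = 268/97 ≈ 2.763 bits/symbol.

2.763 bits/symbol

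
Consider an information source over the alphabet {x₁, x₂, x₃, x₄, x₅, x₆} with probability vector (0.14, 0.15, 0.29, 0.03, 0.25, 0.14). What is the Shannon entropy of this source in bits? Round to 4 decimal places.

2.3744 bits

H = −Σ pᵢ log₂ pᵢ.
−0.14·log₂(0.14) = 0.3971
−0.15·log₂(0.15) = 0.4105
−0.29·log₂(0.29) = 0.5179
−0.03·log₂(0.03) = 0.1518
−0.25·log₂(0.25) = 0.5000
−0.14·log₂(0.14) = 0.3971
Sum ≈ 2.3744 → 2.3744 bits.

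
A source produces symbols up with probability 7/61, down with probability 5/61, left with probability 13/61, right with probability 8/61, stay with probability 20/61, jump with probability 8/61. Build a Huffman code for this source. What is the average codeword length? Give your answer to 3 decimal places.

2.459 bits/symbol

Repeatedly combine the two least-probable nodes; the expected code length is the sum of the merged weights.
merge 5/61 + 7/61 → 12/61
merge 8/61 + 8/61 → 16/61
merge 12/61 + 13/61 → 25/61
merge 16/61 + 20/61 → 36/61
merge 25/61 + 36/61 → 1
L = 12/61 + 16/61 + 25/61 + 36/61 + 1 = 150/61 ≈ 2.459 bits/symbol.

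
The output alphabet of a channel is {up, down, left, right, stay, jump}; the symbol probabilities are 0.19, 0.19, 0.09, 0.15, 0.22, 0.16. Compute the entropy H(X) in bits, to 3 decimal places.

2.537 bits

H = −Σ pᵢ log₂ pᵢ.
−0.19·log₂(0.19) = 0.4552
−0.19·log₂(0.19) = 0.4552
−0.09·log₂(0.09) = 0.3127
−0.15·log₂(0.15) = 0.4105
−0.22·log₂(0.22) = 0.4806
−0.16·log₂(0.16) = 0.4230
Sum ≈ 2.5372 → 2.537 bits.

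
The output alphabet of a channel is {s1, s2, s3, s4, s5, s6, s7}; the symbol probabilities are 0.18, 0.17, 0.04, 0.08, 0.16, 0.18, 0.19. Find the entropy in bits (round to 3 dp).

H = −Σ pᵢ log₂ pᵢ.
−0.18·log₂(0.18) = 0.4453
−0.17·log₂(0.17) = 0.4346
−0.04·log₂(0.04) = 0.1858
−0.08·log₂(0.08) = 0.2915
−0.16·log₂(0.16) = 0.4230
−0.18·log₂(0.18) = 0.4453
−0.19·log₂(0.19) = 0.4552
Sum ≈ 2.6807 → 2.681 bits.

2.681 bits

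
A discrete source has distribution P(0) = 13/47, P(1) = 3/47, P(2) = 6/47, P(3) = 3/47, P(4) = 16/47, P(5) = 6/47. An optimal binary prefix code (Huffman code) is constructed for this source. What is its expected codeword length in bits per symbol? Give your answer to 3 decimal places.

2.383 bits/symbol

Repeatedly combine the two least-probable nodes; the expected code length is the sum of the merged weights.
merge 3/47 + 3/47 → 6/47
merge 6/47 + 6/47 → 12/47
merge 6/47 + 12/47 → 18/47
merge 13/47 + 16/47 → 29/47
merge 18/47 + 29/47 → 1
L = 6/47 + 12/47 + 18/47 + 29/47 + 1 = 112/47 ≈ 2.383 bits/symbol.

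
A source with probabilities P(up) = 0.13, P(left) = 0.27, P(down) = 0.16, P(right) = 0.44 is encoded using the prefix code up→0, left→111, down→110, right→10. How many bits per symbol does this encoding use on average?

2.3 bits/symbol

L̄ = Σ pᵢ·ℓᵢ = 0.13·1 + 0.27·3 + 0.16·3 + 0.44·2 = 2.3 bits/symbol.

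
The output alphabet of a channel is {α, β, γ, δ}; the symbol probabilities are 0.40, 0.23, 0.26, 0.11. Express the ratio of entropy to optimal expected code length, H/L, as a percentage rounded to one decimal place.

96.5%

Entropy H = −Σ p log₂ p ≈ 1.8720 bits.
Huffman merges: 11/100+23/100→17/50; 13/50+17/50→3/5; 2/5+3/5→1. L = 97/50 ≈ 1.9400.
Efficiency = H/L = 1.8720/1.9400 = 96.5%.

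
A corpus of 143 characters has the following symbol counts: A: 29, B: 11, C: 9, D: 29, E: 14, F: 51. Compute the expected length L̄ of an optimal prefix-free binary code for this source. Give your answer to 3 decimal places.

2.378 bits/symbol

Probabilities are the counts divided by 143.
Repeatedly combine the two least-probable nodes; the expected code length is the sum of the merged weights.
merge 9/143 + 1/13 → 20/143
merge 14/143 + 20/143 → 34/143
merge 29/143 + 29/143 → 58/143
merge 34/143 + 51/143 → 85/143
merge 58/143 + 85/143 → 1
L = 20/143 + 34/143 + 58/143 + 85/143 + 1 = 340/143 ≈ 2.378 bits/symbol.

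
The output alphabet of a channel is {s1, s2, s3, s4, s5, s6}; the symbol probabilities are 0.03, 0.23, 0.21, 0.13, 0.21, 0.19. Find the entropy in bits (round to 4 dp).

2.4230 bits

H = −Σ pᵢ log₂ pᵢ.
−0.03·log₂(0.03) = 0.1518
−0.23·log₂(0.23) = 0.4877
−0.21·log₂(0.21) = 0.4728
−0.13·log₂(0.13) = 0.3826
−0.21·log₂(0.21) = 0.4728
−0.19·log₂(0.19) = 0.4552
Sum ≈ 2.4230 → 2.4230 bits.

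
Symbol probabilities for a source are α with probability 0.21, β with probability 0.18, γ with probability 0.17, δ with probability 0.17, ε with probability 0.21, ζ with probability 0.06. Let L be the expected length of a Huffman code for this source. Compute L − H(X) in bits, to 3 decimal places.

Entropy H = −Σ p log₂ p ≈ 2.5037 bits.
Huffman merges: 3/50+17/100→23/100; 17/100+9/50→7/20; 21/100+21/100→21/50; 23/100+7/20→29/50; 21/50+29/50→1. L = 129/50 ≈ 2.5800.
L − H = 2.5800 − 2.5037 = 0.076 bits.

0.076 bits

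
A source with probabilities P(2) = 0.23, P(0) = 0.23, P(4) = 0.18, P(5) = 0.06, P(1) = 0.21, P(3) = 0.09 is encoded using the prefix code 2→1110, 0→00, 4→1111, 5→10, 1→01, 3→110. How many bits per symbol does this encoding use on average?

L̄ = Σ pᵢ·ℓᵢ = 0.23·4 + 0.23·2 + 0.18·4 + 0.06·2 + 0.21·2 + 0.09·3 = 2.91 bits/symbol.

2.91 bits/symbol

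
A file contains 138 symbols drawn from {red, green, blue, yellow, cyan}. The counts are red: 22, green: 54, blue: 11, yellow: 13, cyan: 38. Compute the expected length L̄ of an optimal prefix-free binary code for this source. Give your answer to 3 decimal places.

Probabilities are the counts divided by 138.
Repeatedly combine the two least-probable nodes; the expected code length is the sum of the merged weights.
merge 11/138 + 13/138 → 4/23
merge 11/69 + 4/23 → 1/3
merge 19/69 + 1/3 → 14/23
merge 9/23 + 14/23 → 1
L = 4/23 + 1/3 + 14/23 + 1 = 146/69 ≈ 2.116 bits/symbol.

2.116 bits/symbol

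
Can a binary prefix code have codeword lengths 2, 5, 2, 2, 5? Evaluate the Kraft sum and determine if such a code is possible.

With common denominator 2^5 = 32: Σ 2^(−ℓᵢ) = 8/32 + 1/32 + 8/32 + 8/32 + 1/32 = 26/32 = 0.8125.
Kraft's inequality requires Σ ≤ 1; here Σ = 0.8125 ≤ 1, so such a prefix code exists.

0.8125; yes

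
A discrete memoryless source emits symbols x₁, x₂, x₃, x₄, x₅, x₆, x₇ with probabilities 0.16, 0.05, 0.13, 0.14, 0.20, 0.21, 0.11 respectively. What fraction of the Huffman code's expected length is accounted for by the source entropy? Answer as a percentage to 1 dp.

Entropy H = −Σ p log₂ p ≈ 2.7064 bits.
Huffman merges: 1/20+11/100→4/25; 13/100+7/50→27/100; 4/25+4/25→8/25; 1/5+21/100→41/100; 27/100+8/25→59/100; 41/100+59/100→1. L = 11/4 ≈ 2.7500.
Efficiency = H/L = 2.7064/2.7500 = 98.4%.

98.4%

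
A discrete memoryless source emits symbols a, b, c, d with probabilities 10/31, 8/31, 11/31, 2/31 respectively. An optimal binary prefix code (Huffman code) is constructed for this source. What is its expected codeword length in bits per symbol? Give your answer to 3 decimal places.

Repeatedly combine the two least-probable nodes; the expected code length is the sum of the merged weights.
merge 2/31 + 8/31 → 10/31
merge 10/31 + 10/31 → 20/31
merge 11/31 + 20/31 → 1
L = 10/31 + 20/31 + 1 = 61/31 ≈ 1.968 bits/symbol.

1.968 bits/symbol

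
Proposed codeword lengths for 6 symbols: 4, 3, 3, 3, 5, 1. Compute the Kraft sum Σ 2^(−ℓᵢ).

With common denominator 2^5 = 32: Σ 2^(−ℓᵢ) = 2/32 + 4/32 + 4/32 + 4/32 + 1/32 + 16/32 = 31/32 = 0.96875.

0.96875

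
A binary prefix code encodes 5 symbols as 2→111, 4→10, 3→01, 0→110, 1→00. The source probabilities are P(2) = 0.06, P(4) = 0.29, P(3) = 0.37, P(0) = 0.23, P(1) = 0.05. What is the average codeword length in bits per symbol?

L̄ = Σ pᵢ·ℓᵢ = 0.06·3 + 0.29·2 + 0.37·2 + 0.23·3 + 0.05·2 = 2.29 bits/symbol.

2.29 bits/symbol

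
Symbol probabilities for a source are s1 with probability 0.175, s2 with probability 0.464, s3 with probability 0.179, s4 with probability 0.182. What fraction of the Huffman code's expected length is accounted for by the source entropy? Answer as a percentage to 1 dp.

Entropy H = −Σ p log₂ p ≈ 1.8457 bits.
Huffman merges: 7/40+179/1000→177/500; 91/500+177/500→67/125; 58/125+67/125→1. L = 189/100 ≈ 1.8900.
Efficiency = H/L = 1.8457/1.8900 = 97.7%.

97.7%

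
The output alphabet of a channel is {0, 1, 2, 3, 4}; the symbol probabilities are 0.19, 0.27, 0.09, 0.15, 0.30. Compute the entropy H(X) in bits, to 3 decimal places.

H = −Σ pᵢ log₂ pᵢ.
−0.19·log₂(0.19) = 0.4552
−0.27·log₂(0.27) = 0.5100
−0.09·log₂(0.09) = 0.3127
−0.15·log₂(0.15) = 0.4105
−0.30·log₂(0.30) = 0.5211
Sum ≈ 2.2095 → 2.210 bits.

2.210 bits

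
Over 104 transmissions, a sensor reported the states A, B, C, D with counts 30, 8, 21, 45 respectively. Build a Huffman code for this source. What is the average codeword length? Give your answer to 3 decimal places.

Probabilities are the counts divided by 104.
Repeatedly combine the two least-probable nodes; the expected code length is the sum of the merged weights.
merge 1/13 + 21/104 → 29/104
merge 29/104 + 15/52 → 59/104
merge 45/104 + 59/104 → 1
L = 29/104 + 59/104 + 1 = 24/13 ≈ 1.846 bits/symbol.

1.846 bits/symbol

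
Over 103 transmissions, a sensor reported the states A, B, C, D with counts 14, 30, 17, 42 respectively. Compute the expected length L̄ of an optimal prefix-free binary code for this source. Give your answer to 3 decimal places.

Probabilities are the counts divided by 103.
Repeatedly combine the two least-probable nodes; the expected code length is the sum of the merged weights.
merge 14/103 + 17/103 → 31/103
merge 30/103 + 31/103 → 61/103
merge 42/103 + 61/103 → 1
L = 31/103 + 61/103 + 1 = 195/103 ≈ 1.893 bits/symbol.

1.893 bits/symbol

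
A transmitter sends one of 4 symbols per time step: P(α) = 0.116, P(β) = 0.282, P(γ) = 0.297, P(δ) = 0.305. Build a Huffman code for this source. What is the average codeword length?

2 bits/symbol

Repeatedly combine the two least-probable nodes; the expected code length is the sum of the merged weights.
merge 29/250 + 141/500 → 199/500
merge 297/1000 + 61/200 → 301/500
merge 199/500 + 301/500 → 1
L = 199/500 + 301/500 + 1 = 2 bits/symbol.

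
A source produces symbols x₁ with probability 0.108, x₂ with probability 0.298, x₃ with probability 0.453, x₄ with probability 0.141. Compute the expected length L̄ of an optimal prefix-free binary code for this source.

Repeatedly combine the two least-probable nodes; the expected code length is the sum of the merged weights.
merge 27/250 + 141/1000 → 249/1000
merge 249/1000 + 149/500 → 547/1000
merge 453/1000 + 547/1000 → 1
L = 249/1000 + 547/1000 + 1 = 449/250 = 1.796 bits/symbol.

1.796 bits/symbol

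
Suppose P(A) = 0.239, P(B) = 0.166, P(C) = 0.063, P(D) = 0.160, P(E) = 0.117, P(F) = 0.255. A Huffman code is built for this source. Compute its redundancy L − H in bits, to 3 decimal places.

Entropy H = −Σ p log₂ p ≈ 2.4628 bits.
Huffman merges: 63/1000+117/1000→9/50; 4/25+83/500→163/500; 9/50+239/1000→419/1000; 51/200+163/500→581/1000; 419/1000+581/1000→1. L = 1253/500 ≈ 2.5060.
L − H = 2.5060 − 2.4628 = 0.043 bits.

0.043 bits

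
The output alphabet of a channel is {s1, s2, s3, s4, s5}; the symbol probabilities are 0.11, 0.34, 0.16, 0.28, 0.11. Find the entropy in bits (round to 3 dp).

2.167 bits

H = −Σ pᵢ log₂ pᵢ.
−0.11·log₂(0.11) = 0.3503
−0.34·log₂(0.34) = 0.5292
−0.16·log₂(0.16) = 0.4230
−0.28·log₂(0.28) = 0.5142
−0.11·log₂(0.11) = 0.3503
Sum ≈ 2.1670 → 2.167 bits.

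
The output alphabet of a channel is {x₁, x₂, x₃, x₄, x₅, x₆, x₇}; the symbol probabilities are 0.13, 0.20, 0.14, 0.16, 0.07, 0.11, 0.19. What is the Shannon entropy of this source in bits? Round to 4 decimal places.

H = −Σ pᵢ log₂ pᵢ.
−0.13·log₂(0.13) = 0.3826
−0.20·log₂(0.20) = 0.4644
−0.14·log₂(0.14) = 0.3971
−0.16·log₂(0.16) = 0.4230
−0.07·log₂(0.07) = 0.2686
−0.11·log₂(0.11) = 0.3503
−0.19·log₂(0.19) = 0.4552
Sum ≈ 2.7412 → 2.7412 bits.

2.7412 bits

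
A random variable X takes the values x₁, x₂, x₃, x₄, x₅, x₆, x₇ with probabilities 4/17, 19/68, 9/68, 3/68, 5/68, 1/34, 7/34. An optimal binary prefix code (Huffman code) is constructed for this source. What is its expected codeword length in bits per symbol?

Repeatedly combine the two least-probable nodes; the expected code length is the sum of the merged weights.
merge 1/34 + 3/68 → 5/68
merge 5/68 + 5/68 → 5/34
merge 9/68 + 5/34 → 19/68
merge 7/34 + 4/17 → 15/34
merge 19/68 + 19/68 → 19/34
merge 15/34 + 19/34 → 1
L = 5/68 + 5/34 + 19/68 + 15/34 + 19/34 + 1 = 5/2 = 2.5 bits/symbol.

2.5 bits/symbol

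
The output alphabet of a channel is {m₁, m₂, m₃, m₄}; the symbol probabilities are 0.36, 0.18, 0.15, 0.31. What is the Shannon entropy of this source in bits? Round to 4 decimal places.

1.9103 bits

H = −Σ pᵢ log₂ pᵢ.
−0.36·log₂(0.36) = 0.5306
−0.18·log₂(0.18) = 0.4453
−0.15·log₂(0.15) = 0.4105
−0.31·log₂(0.31) = 0.5238
Sum ≈ 1.9103 → 1.9103 bits.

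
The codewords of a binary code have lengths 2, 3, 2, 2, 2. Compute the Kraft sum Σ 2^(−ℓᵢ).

1.125

With common denominator 2^3 = 8: Σ 2^(−ℓᵢ) = 2/8 + 1/8 + 2/8 + 2/8 + 2/8 = 9/8 = 1.125.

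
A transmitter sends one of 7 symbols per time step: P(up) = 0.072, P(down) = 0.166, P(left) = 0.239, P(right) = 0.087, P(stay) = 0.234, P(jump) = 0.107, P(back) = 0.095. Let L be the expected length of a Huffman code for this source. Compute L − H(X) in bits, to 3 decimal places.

Entropy H = −Σ p log₂ p ≈ 2.6613 bits.
Huffman merges: 9/125+87/1000→159/1000; 19/200+107/1000→101/500; 159/1000+83/500→13/40; 101/500+117/500→109/250; 239/1000+13/40→141/250; 109/250+141/250→1. L = 1343/500 ≈ 2.6860.
L − H = 2.6860 − 2.6613 = 0.025 bits.

0.025 bits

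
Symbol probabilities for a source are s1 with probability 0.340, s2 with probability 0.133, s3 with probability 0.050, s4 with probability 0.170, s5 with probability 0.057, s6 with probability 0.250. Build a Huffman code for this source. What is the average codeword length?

2.347 bits/symbol

Repeatedly combine the two least-probable nodes; the expected code length is the sum of the merged weights.
merge 1/20 + 57/1000 → 107/1000
merge 107/1000 + 133/1000 → 6/25
merge 17/100 + 6/25 → 41/100
merge 1/4 + 17/50 → 59/100
merge 41/100 + 59/100 → 1
L = 107/1000 + 6/25 + 41/100 + 59/100 + 1 = 2347/1000 = 2.347 bits/symbol.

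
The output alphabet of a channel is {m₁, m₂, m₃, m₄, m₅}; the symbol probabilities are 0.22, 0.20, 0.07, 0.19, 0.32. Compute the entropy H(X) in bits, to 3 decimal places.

2.195 bits

H = −Σ pᵢ log₂ pᵢ.
−0.22·log₂(0.22) = 0.4806
−0.20·log₂(0.20) = 0.4644
−0.07·log₂(0.07) = 0.2686
−0.19·log₂(0.19) = 0.4552
−0.32·log₂(0.32) = 0.5260
Sum ≈ 2.1948 → 2.195 bits.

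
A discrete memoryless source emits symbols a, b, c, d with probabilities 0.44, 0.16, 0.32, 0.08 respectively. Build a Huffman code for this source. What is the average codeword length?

1.8 bits/symbol

Repeatedly combine the two least-probable nodes; the expected code length is the sum of the merged weights.
merge 2/25 + 4/25 → 6/25
merge 6/25 + 8/25 → 14/25
merge 11/25 + 14/25 → 1
L = 6/25 + 14/25 + 1 = 9/5 = 1.8 bits/symbol.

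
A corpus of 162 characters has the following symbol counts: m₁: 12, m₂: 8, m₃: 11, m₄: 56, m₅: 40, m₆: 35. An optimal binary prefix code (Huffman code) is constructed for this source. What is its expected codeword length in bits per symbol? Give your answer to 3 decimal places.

Probabilities are the counts divided by 162.
Repeatedly combine the two least-probable nodes; the expected code length is the sum of the merged weights.
merge 4/81 + 11/162 → 19/162
merge 2/27 + 19/162 → 31/162
merge 31/162 + 35/162 → 11/27
merge 20/81 + 28/81 → 16/27
merge 11/27 + 16/27 → 1
L = 19/162 + 31/162 + 11/27 + 16/27 + 1 = 187/81 ≈ 2.309 bits/symbol.

2.309 bits/symbol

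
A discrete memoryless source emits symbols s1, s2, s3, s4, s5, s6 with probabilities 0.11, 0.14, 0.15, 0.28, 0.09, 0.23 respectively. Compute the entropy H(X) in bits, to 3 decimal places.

H = −Σ pᵢ log₂ pᵢ.
−0.11·log₂(0.11) = 0.3503
−0.14·log₂(0.14) = 0.3971
−0.15·log₂(0.15) = 0.4105
−0.28·log₂(0.28) = 0.5142
−0.09·log₂(0.09) = 0.3127
−0.23·log₂(0.23) = 0.4877
Sum ≈ 2.4725 → 2.472 bits.

2.472 bits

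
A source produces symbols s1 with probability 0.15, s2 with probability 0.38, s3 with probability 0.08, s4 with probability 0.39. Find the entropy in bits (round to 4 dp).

H = −Σ pᵢ log₂ pᵢ.
−0.15·log₂(0.15) = 0.4105
−0.38·log₂(0.38) = 0.5305
−0.08·log₂(0.08) = 0.2915
−0.39·log₂(0.39) = 0.5298
Sum ≈ 1.7623 → 1.7623 bits.

1.7623 bits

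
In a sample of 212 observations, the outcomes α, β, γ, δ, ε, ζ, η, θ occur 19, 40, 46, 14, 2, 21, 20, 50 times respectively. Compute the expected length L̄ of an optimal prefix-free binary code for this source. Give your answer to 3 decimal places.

2.788 bits/symbol

Probabilities are the counts divided by 212.
Repeatedly combine the two least-probable nodes; the expected code length is the sum of the merged weights.
merge 1/106 + 7/106 → 4/53
merge 4/53 + 19/212 → 35/212
merge 5/53 + 21/212 → 41/212
merge 35/212 + 10/53 → 75/212
merge 41/212 + 23/106 → 87/212
merge 25/106 + 75/212 → 125/212
merge 87/212 + 125/212 → 1
L = 4/53 + 35/212 + 41/212 + 75/212 + 87/212 + 125/212 + 1 = 591/212 ≈ 2.788 bits/symbol.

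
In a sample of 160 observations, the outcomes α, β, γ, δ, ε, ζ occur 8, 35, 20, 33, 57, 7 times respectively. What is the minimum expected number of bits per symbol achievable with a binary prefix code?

Probabilities are the counts divided by 160.
Repeatedly combine the two least-probable nodes; the expected code length is the sum of the merged weights.
merge 7/160 + 1/20 → 3/32
merge 3/32 + 1/8 → 7/32
merge 33/160 + 7/32 → 17/40
merge 7/32 + 57/160 → 23/40
merge 17/40 + 23/40 → 1
L = 3/32 + 7/32 + 17/40 + 23/40 + 1 = 37/16 = 2.3125 bits/symbol.

2.3125 bits/symbol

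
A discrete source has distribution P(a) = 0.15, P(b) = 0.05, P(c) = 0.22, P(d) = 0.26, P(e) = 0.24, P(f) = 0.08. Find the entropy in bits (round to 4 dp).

2.3981 bits

H = −Σ pᵢ log₂ pᵢ.
−0.15·log₂(0.15) = 0.4105
−0.05·log₂(0.05) = 0.2161
−0.22·log₂(0.22) = 0.4806
−0.26·log₂(0.26) = 0.5053
−0.24·log₂(0.24) = 0.4941
−0.08·log₂(0.08) = 0.2915
Sum ≈ 2.3981 → 2.3981 bits.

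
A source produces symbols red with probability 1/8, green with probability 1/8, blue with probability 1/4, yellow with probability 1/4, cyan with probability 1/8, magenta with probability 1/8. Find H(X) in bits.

2.5 bits

Each probability is a power of 1/2, so log₂(1/p) is an integer.
H = Σ p·log₂(1/p) = 1/8·3 + 1/8·3 + 1/4·2 + 1/4·2 + 1/8·3 + 1/8·3 = 2.5 bits.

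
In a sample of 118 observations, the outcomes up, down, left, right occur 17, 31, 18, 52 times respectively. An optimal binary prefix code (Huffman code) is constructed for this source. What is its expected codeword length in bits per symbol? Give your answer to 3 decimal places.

1.856 bits/symbol

Probabilities are the counts divided by 118.
Repeatedly combine the two least-probable nodes; the expected code length is the sum of the merged weights.
merge 17/118 + 9/59 → 35/118
merge 31/118 + 35/118 → 33/59
merge 26/59 + 33/59 → 1
L = 35/118 + 33/59 + 1 = 219/118 ≈ 1.856 bits/symbol.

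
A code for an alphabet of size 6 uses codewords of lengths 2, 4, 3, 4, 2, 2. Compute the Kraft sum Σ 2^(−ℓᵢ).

With common denominator 2^4 = 16: Σ 2^(−ℓᵢ) = 4/16 + 1/16 + 2/16 + 1/16 + 4/16 + 4/16 = 16/16 = 1.

1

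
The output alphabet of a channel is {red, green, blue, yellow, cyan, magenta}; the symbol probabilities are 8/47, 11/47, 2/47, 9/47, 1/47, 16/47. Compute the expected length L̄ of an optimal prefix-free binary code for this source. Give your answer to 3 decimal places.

Repeatedly combine the two least-probable nodes; the expected code length is the sum of the merged weights.
merge 1/47 + 2/47 → 3/47
merge 3/47 + 8/47 → 11/47
merge 9/47 + 11/47 → 20/47
merge 11/47 + 16/47 → 27/47
merge 20/47 + 27/47 → 1
L = 3/47 + 11/47 + 20/47 + 27/47 + 1 = 108/47 ≈ 2.298 bits/symbol.

2.298 bits/symbol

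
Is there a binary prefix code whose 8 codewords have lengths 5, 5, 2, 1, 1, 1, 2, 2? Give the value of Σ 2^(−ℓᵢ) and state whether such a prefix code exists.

2.3125; no

With common denominator 2^5 = 32: Σ 2^(−ℓᵢ) = 1/32 + 1/32 + 8/32 + 16/32 + 16/32 + 16/32 + 8/32 + 8/32 = 74/32 = 2.3125.
Kraft's inequality requires Σ ≤ 1; here Σ = 2.3125 > 1, so no such prefix code exists.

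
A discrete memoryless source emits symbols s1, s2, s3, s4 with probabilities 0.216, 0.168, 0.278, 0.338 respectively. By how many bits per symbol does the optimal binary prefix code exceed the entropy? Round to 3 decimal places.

Entropy H = −Σ p log₂ p ≈ 1.9523 bits.
Huffman merges: 21/125+27/125→48/125; 139/500+169/500→77/125; 48/125+77/125→1. L = 2 ≈ 2.0000.
L − H = 2.0000 − 1.9523 = 0.048 bits.

0.048 bits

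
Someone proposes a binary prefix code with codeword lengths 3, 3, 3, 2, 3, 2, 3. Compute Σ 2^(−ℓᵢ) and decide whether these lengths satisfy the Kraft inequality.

With common denominator 2^3 = 8: Σ 2^(−ℓᵢ) = 1/8 + 1/8 + 1/8 + 2/8 + 1/8 + 2/8 + 1/8 = 9/8 = 1.125.
Kraft's inequality requires Σ ≤ 1; here Σ = 1.125 > 1, so no such prefix code exists.

1.125; no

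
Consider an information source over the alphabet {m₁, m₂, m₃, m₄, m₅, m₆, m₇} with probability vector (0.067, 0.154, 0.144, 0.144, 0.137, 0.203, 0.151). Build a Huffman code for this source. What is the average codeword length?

2.797 bits/symbol

Repeatedly combine the two least-probable nodes; the expected code length is the sum of the merged weights.
merge 67/1000 + 137/1000 → 51/250
merge 18/125 + 18/125 → 36/125
merge 151/1000 + 77/500 → 61/200
merge 203/1000 + 51/250 → 407/1000
merge 36/125 + 61/200 → 593/1000
merge 407/1000 + 593/1000 → 1
L = 51/250 + 36/125 + 61/200 + 407/1000 + 593/1000 + 1 = 2797/1000 = 2.797 bits/symbol.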